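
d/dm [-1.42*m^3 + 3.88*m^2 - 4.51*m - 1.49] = -4.26*m^2 + 7.76*m - 4.51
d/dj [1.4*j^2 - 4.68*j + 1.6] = 2.8*j - 4.68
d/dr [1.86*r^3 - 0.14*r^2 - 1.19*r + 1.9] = 5.58*r^2 - 0.28*r - 1.19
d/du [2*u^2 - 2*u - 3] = 4*u - 2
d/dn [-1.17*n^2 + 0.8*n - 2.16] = 0.8 - 2.34*n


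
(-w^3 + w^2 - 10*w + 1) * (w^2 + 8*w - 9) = -w^5 - 7*w^4 + 7*w^3 - 88*w^2 + 98*w - 9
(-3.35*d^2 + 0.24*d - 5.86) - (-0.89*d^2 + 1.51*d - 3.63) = -2.46*d^2 - 1.27*d - 2.23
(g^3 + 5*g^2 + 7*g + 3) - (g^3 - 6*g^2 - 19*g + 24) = 11*g^2 + 26*g - 21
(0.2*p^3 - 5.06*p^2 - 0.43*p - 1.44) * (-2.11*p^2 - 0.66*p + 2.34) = -0.422*p^5 + 10.5446*p^4 + 4.7149*p^3 - 8.5182*p^2 - 0.0558*p - 3.3696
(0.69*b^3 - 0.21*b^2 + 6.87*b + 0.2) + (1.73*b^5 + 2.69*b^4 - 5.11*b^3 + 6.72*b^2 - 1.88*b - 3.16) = 1.73*b^5 + 2.69*b^4 - 4.42*b^3 + 6.51*b^2 + 4.99*b - 2.96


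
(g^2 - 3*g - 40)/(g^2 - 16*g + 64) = (g + 5)/(g - 8)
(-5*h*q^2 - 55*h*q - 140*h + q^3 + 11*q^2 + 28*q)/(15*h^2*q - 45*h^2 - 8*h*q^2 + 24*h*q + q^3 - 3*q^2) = (q^2 + 11*q + 28)/(-3*h*q + 9*h + q^2 - 3*q)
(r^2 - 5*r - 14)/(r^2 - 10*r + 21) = (r + 2)/(r - 3)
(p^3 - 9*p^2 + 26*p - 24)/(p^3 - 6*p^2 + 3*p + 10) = (p^2 - 7*p + 12)/(p^2 - 4*p - 5)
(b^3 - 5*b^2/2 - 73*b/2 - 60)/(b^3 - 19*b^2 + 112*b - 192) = (2*b^2 + 11*b + 15)/(2*(b^2 - 11*b + 24))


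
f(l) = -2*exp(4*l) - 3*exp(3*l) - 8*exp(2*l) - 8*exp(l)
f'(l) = -8*exp(4*l) - 9*exp(3*l) - 16*exp(2*l) - 8*exp(l)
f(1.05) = -291.57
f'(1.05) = -897.04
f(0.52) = -66.38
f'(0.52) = -165.59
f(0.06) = -23.65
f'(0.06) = -47.48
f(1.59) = -1741.85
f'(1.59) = -6111.22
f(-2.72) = -0.56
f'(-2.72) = -0.60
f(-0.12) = -16.72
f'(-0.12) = -30.91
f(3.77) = -7342871.89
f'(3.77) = -29095435.45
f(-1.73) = -1.69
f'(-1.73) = -1.98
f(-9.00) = 0.00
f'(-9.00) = 0.00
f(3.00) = -353206.95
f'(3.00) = -1381581.63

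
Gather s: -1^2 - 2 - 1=-4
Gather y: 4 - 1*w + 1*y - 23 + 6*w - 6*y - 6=5*w - 5*y - 25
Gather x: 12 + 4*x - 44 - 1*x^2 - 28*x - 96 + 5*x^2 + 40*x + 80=4*x^2 + 16*x - 48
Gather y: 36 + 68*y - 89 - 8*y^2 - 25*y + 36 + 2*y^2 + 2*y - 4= -6*y^2 + 45*y - 21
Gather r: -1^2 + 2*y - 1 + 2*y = 4*y - 2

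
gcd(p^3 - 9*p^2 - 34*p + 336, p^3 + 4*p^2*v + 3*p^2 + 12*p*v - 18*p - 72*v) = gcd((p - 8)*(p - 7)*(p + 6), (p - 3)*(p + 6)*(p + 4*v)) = p + 6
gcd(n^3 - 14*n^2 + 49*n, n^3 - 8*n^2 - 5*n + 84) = n - 7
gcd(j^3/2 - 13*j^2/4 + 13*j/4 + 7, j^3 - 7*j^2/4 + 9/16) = 1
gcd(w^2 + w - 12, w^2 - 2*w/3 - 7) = w - 3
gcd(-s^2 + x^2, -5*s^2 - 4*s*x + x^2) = s + x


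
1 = 1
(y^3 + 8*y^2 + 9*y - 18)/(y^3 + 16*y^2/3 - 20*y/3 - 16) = 3*(y^2 + 2*y - 3)/(3*y^2 - 2*y - 8)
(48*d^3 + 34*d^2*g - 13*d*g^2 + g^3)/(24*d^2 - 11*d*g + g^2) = (6*d^2 + 5*d*g - g^2)/(3*d - g)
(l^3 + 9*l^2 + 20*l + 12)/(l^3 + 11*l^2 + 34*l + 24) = (l + 2)/(l + 4)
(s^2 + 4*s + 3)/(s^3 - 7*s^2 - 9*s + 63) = (s + 1)/(s^2 - 10*s + 21)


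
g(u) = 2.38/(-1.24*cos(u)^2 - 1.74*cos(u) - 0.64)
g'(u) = 2.38*(-2.48*sin(u)*cos(u) - 1.74*sin(u))/(-1.24*cos(u)^2 - 1.74*cos(u) - 0.64)^2 = -(5.9024*cos(u) + 4.1412)*sin(u)/(1.24*cos(u)^2 + 1.74*cos(u) + 0.64)^2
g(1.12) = -1.46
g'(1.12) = -2.26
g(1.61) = -4.15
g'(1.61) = -11.87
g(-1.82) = -8.31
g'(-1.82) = 31.75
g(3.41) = -20.68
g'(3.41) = -31.03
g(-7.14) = -1.03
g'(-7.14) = 1.13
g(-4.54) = -6.30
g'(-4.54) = -21.57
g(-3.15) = -17.00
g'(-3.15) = 0.76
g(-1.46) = -2.81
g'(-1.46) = 6.63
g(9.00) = -28.32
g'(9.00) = 72.18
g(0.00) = -0.66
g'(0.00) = 0.00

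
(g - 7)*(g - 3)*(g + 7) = g^3 - 3*g^2 - 49*g + 147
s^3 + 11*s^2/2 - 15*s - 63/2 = (s - 3)*(s + 3/2)*(s + 7)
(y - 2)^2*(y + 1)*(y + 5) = y^4 + 2*y^3 - 15*y^2 + 4*y + 20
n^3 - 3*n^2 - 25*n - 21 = (n - 7)*(n + 1)*(n + 3)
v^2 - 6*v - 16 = (v - 8)*(v + 2)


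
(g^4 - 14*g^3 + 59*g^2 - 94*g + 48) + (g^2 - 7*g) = g^4 - 14*g^3 + 60*g^2 - 101*g + 48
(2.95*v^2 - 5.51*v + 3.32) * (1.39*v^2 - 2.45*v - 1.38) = 4.1005*v^4 - 14.8864*v^3 + 14.0433*v^2 - 0.530200000000002*v - 4.5816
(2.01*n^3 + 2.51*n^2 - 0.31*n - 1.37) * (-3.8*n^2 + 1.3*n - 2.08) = -7.638*n^5 - 6.925*n^4 + 0.2602*n^3 - 0.417799999999999*n^2 - 1.1362*n + 2.8496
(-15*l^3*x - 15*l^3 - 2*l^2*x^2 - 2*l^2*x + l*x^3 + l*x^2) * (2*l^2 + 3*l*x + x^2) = -30*l^5*x - 30*l^5 - 49*l^4*x^2 - 49*l^4*x - 19*l^3*x^3 - 19*l^3*x^2 + l^2*x^4 + l^2*x^3 + l*x^5 + l*x^4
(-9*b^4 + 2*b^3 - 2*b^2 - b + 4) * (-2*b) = 18*b^5 - 4*b^4 + 4*b^3 + 2*b^2 - 8*b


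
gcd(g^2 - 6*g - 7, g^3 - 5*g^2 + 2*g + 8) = g + 1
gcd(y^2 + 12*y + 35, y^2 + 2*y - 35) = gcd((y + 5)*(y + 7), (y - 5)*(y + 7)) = y + 7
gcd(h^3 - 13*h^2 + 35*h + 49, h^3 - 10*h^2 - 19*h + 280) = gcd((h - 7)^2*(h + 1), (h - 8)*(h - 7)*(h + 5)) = h - 7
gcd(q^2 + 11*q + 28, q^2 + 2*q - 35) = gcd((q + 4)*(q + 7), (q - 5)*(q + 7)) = q + 7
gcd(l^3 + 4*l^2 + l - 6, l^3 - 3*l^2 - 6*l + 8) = l^2 + l - 2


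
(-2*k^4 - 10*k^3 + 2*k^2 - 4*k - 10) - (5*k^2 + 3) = -2*k^4 - 10*k^3 - 3*k^2 - 4*k - 13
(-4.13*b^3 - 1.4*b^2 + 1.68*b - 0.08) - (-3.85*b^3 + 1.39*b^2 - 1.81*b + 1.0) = -0.28*b^3 - 2.79*b^2 + 3.49*b - 1.08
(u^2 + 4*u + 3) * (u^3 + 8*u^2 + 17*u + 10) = u^5 + 12*u^4 + 52*u^3 + 102*u^2 + 91*u + 30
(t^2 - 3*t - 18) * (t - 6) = t^3 - 9*t^2 + 108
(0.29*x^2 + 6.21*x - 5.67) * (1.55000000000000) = 0.4495*x^2 + 9.6255*x - 8.7885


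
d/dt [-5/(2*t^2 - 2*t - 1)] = 10*(2*t - 1)/(-2*t^2 + 2*t + 1)^2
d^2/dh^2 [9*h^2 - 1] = 18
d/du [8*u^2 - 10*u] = 16*u - 10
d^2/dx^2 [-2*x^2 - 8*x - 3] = -4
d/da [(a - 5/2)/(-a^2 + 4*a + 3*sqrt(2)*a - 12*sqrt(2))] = (-a^2 + 4*a + 3*sqrt(2)*a - (2*a - 5)*(-2*a + 4 + 3*sqrt(2))/2 - 12*sqrt(2))/(a^2 - 3*sqrt(2)*a - 4*a + 12*sqrt(2))^2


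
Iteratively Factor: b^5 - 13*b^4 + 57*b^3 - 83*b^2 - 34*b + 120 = (b - 5)*(b^4 - 8*b^3 + 17*b^2 + 2*b - 24) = (b - 5)*(b - 2)*(b^3 - 6*b^2 + 5*b + 12) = (b - 5)*(b - 2)*(b + 1)*(b^2 - 7*b + 12) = (b - 5)*(b - 3)*(b - 2)*(b + 1)*(b - 4)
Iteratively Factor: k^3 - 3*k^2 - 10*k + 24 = (k - 4)*(k^2 + k - 6) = (k - 4)*(k - 2)*(k + 3)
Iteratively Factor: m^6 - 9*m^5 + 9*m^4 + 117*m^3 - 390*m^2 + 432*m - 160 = (m - 2)*(m^5 - 7*m^4 - 5*m^3 + 107*m^2 - 176*m + 80) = (m - 5)*(m - 2)*(m^4 - 2*m^3 - 15*m^2 + 32*m - 16) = (m - 5)*(m - 2)*(m + 4)*(m^3 - 6*m^2 + 9*m - 4) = (m - 5)*(m - 2)*(m - 1)*(m + 4)*(m^2 - 5*m + 4) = (m - 5)*(m - 4)*(m - 2)*(m - 1)*(m + 4)*(m - 1)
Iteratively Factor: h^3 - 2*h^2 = (h)*(h^2 - 2*h) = h*(h - 2)*(h)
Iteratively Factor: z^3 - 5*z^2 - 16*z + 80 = (z - 5)*(z^2 - 16) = (z - 5)*(z - 4)*(z + 4)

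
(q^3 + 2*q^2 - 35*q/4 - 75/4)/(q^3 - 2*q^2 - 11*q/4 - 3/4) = (4*q^2 + 20*q + 25)/(4*q^2 + 4*q + 1)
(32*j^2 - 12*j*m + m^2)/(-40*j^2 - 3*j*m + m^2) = (-4*j + m)/(5*j + m)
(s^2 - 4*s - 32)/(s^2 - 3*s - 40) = (s + 4)/(s + 5)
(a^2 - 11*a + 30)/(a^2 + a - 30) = (a - 6)/(a + 6)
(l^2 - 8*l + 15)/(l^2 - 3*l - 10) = (l - 3)/(l + 2)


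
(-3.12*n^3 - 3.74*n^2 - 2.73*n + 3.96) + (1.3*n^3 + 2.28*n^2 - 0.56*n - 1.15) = -1.82*n^3 - 1.46*n^2 - 3.29*n + 2.81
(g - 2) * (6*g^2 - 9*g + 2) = 6*g^3 - 21*g^2 + 20*g - 4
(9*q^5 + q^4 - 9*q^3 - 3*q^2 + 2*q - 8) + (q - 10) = 9*q^5 + q^4 - 9*q^3 - 3*q^2 + 3*q - 18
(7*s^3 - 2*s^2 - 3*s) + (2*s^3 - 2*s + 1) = 9*s^3 - 2*s^2 - 5*s + 1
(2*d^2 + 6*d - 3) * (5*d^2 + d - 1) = 10*d^4 + 32*d^3 - 11*d^2 - 9*d + 3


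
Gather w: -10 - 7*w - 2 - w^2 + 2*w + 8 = -w^2 - 5*w - 4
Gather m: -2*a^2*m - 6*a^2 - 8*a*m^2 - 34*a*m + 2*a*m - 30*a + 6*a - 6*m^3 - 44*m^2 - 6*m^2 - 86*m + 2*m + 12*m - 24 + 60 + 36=-6*a^2 - 24*a - 6*m^3 + m^2*(-8*a - 50) + m*(-2*a^2 - 32*a - 72) + 72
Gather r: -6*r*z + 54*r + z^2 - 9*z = r*(54 - 6*z) + z^2 - 9*z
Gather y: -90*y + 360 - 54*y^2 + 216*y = -54*y^2 + 126*y + 360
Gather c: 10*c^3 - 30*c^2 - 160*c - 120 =10*c^3 - 30*c^2 - 160*c - 120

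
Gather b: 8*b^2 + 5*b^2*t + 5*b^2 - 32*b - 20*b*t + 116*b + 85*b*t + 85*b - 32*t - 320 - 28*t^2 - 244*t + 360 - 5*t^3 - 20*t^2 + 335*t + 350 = b^2*(5*t + 13) + b*(65*t + 169) - 5*t^3 - 48*t^2 + 59*t + 390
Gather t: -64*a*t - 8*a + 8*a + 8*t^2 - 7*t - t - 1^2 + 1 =8*t^2 + t*(-64*a - 8)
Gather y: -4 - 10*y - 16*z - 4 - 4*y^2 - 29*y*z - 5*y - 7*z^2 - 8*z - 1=-4*y^2 + y*(-29*z - 15) - 7*z^2 - 24*z - 9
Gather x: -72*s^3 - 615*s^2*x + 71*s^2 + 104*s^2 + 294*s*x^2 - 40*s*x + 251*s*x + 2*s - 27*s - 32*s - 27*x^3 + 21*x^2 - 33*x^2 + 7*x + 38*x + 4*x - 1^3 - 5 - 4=-72*s^3 + 175*s^2 - 57*s - 27*x^3 + x^2*(294*s - 12) + x*(-615*s^2 + 211*s + 49) - 10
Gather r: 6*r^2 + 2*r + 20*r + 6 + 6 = 6*r^2 + 22*r + 12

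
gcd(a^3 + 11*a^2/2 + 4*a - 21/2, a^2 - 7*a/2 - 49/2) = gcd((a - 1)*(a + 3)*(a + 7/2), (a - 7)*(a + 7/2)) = a + 7/2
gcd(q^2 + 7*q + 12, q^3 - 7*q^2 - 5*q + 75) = q + 3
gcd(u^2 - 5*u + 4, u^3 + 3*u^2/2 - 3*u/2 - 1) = u - 1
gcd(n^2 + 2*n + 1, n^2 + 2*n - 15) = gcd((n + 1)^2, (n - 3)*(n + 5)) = 1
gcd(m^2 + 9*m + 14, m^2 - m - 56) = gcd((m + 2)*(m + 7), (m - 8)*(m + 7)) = m + 7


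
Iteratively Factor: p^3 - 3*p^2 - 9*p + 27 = (p - 3)*(p^2 - 9) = (p - 3)^2*(p + 3)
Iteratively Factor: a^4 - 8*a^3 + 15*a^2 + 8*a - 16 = (a - 1)*(a^3 - 7*a^2 + 8*a + 16) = (a - 4)*(a - 1)*(a^2 - 3*a - 4) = (a - 4)^2*(a - 1)*(a + 1)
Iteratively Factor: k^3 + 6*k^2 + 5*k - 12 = (k - 1)*(k^2 + 7*k + 12) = (k - 1)*(k + 3)*(k + 4)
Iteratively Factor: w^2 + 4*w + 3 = (w + 3)*(w + 1)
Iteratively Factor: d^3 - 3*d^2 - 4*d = (d + 1)*(d^2 - 4*d) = (d - 4)*(d + 1)*(d)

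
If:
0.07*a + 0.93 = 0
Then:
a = -13.29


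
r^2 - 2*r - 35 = (r - 7)*(r + 5)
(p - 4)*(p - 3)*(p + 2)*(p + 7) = p^4 + 2*p^3 - 37*p^2 + 10*p + 168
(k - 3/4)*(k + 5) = k^2 + 17*k/4 - 15/4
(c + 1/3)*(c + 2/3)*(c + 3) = c^3 + 4*c^2 + 29*c/9 + 2/3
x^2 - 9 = (x - 3)*(x + 3)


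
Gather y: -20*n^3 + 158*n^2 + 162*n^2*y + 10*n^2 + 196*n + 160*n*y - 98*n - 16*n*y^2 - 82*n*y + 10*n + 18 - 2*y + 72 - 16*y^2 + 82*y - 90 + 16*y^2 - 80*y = -20*n^3 + 168*n^2 - 16*n*y^2 + 108*n + y*(162*n^2 + 78*n)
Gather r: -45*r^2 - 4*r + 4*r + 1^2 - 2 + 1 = -45*r^2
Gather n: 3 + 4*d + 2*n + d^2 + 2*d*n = d^2 + 4*d + n*(2*d + 2) + 3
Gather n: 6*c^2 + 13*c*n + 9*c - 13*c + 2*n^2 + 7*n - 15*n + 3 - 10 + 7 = 6*c^2 - 4*c + 2*n^2 + n*(13*c - 8)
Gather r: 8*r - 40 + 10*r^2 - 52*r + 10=10*r^2 - 44*r - 30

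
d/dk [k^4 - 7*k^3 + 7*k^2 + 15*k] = 4*k^3 - 21*k^2 + 14*k + 15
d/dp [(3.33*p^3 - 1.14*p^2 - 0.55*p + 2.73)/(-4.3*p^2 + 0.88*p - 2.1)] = (-14.319*p^4 + 5.8608*p^3 - 24.3472*p^2 + 28.266*p - 1.2474)/(18.49*p^4 - 7.568*p^3 + 18.8344*p^2 - 3.696*p + 4.41)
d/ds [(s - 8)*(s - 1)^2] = (s - 1)*(3*s - 17)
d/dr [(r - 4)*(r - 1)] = 2*r - 5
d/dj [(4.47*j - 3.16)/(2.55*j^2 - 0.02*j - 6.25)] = (-11.3985*j^2 + 16.116*j - 28.0007)/(6.5025*j^4 - 0.102*j^3 - 31.8746*j^2 + 0.25*j + 39.0625)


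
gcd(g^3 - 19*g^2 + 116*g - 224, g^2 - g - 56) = g - 8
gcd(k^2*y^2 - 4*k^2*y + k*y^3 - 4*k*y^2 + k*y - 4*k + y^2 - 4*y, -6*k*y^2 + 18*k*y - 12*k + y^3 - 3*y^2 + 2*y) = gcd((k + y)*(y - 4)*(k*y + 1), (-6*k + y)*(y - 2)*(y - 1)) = 1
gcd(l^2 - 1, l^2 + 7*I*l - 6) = 1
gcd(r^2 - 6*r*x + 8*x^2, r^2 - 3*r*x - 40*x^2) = 1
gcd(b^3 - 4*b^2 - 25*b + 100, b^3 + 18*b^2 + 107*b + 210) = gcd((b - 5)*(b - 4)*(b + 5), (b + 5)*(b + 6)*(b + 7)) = b + 5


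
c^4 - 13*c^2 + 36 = (c - 3)*(c - 2)*(c + 2)*(c + 3)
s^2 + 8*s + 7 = (s + 1)*(s + 7)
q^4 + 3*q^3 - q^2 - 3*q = q*(q - 1)*(q + 1)*(q + 3)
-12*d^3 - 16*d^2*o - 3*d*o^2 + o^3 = (-6*d + o)*(d + o)*(2*d + o)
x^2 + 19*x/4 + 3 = (x + 3/4)*(x + 4)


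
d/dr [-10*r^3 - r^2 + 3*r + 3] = -30*r^2 - 2*r + 3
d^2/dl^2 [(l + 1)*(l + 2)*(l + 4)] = 6*l + 14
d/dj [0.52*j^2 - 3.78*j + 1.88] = 1.04*j - 3.78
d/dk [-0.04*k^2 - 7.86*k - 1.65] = -0.08*k - 7.86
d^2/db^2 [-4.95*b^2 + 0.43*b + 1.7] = -9.90000000000000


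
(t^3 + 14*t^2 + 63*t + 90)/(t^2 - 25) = (t^2 + 9*t + 18)/(t - 5)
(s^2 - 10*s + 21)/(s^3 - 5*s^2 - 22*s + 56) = (s - 3)/(s^2 + 2*s - 8)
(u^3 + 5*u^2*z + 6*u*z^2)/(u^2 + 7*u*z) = (u^2 + 5*u*z + 6*z^2)/(u + 7*z)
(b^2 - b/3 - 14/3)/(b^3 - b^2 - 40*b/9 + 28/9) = 3/(3*b - 2)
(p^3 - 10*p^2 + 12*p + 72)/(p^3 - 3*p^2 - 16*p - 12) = (p - 6)/(p + 1)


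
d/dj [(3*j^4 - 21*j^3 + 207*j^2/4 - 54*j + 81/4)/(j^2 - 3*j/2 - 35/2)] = 3*(16*j^5 - 92*j^4 - 392*j^3 + 2877*j^2 - 4938*j + 2601)/(2*(4*j^4 - 12*j^3 - 131*j^2 + 210*j + 1225))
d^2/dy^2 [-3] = 0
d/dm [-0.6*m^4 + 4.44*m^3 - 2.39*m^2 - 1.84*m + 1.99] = -2.4*m^3 + 13.32*m^2 - 4.78*m - 1.84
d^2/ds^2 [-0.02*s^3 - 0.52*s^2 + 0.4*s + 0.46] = -0.12*s - 1.04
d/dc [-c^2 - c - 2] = -2*c - 1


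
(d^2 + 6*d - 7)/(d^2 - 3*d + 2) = (d + 7)/(d - 2)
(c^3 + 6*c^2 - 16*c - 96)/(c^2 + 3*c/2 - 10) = 2*(c^2 + 2*c - 24)/(2*c - 5)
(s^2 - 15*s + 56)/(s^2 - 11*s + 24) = (s - 7)/(s - 3)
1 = 1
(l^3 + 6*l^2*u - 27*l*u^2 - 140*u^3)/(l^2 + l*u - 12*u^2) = (-l^2 - 2*l*u + 35*u^2)/(-l + 3*u)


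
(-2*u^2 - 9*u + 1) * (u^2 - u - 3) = -2*u^4 - 7*u^3 + 16*u^2 + 26*u - 3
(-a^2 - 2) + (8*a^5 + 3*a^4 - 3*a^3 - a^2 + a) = 8*a^5 + 3*a^4 - 3*a^3 - 2*a^2 + a - 2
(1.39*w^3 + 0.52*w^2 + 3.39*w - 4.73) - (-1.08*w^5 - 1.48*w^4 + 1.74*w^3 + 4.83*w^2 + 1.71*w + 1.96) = 1.08*w^5 + 1.48*w^4 - 0.35*w^3 - 4.31*w^2 + 1.68*w - 6.69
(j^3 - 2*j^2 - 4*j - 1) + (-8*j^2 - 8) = j^3 - 10*j^2 - 4*j - 9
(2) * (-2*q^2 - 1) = -4*q^2 - 2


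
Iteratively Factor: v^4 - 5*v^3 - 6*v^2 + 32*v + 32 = (v - 4)*(v^3 - v^2 - 10*v - 8) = (v - 4)*(v + 2)*(v^2 - 3*v - 4) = (v - 4)^2*(v + 2)*(v + 1)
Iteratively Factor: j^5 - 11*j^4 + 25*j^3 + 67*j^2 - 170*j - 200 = (j - 5)*(j^4 - 6*j^3 - 5*j^2 + 42*j + 40) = (j - 5)^2*(j^3 - j^2 - 10*j - 8) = (j - 5)^2*(j - 4)*(j^2 + 3*j + 2) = (j - 5)^2*(j - 4)*(j + 1)*(j + 2)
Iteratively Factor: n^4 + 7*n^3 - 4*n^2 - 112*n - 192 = (n + 4)*(n^3 + 3*n^2 - 16*n - 48) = (n + 3)*(n + 4)*(n^2 - 16) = (n + 3)*(n + 4)^2*(n - 4)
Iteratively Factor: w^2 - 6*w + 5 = (w - 5)*(w - 1)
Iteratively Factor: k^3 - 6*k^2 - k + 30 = (k - 3)*(k^2 - 3*k - 10) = (k - 5)*(k - 3)*(k + 2)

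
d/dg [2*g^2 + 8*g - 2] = 4*g + 8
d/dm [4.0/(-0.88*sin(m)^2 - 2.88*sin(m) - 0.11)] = (7.04*sin(m) + 11.52)*cos(m)/(0.88*sin(m)^2 + 2.88*sin(m) + 0.11)^2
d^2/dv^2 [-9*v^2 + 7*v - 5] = -18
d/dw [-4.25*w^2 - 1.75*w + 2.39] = -8.5*w - 1.75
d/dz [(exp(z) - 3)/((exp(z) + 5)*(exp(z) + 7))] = (-exp(2*z) + 6*exp(z) + 71)*exp(z)/(exp(4*z) + 24*exp(3*z) + 214*exp(2*z) + 840*exp(z) + 1225)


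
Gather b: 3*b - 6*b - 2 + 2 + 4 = 4 - 3*b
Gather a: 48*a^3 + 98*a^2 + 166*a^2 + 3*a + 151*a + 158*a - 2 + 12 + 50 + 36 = 48*a^3 + 264*a^2 + 312*a + 96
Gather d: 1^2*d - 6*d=-5*d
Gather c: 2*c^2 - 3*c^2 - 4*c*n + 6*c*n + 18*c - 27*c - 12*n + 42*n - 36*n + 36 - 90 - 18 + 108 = -c^2 + c*(2*n - 9) - 6*n + 36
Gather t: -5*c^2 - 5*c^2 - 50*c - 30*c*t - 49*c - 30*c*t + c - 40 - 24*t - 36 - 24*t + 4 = -10*c^2 - 98*c + t*(-60*c - 48) - 72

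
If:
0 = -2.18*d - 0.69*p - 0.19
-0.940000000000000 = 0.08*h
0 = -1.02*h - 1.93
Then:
No Solution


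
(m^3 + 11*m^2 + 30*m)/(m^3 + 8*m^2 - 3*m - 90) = m/(m - 3)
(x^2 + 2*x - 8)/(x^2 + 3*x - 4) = (x - 2)/(x - 1)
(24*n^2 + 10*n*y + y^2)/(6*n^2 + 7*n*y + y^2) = (4*n + y)/(n + y)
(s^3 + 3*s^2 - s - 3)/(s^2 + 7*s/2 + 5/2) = 2*(s^2 + 2*s - 3)/(2*s + 5)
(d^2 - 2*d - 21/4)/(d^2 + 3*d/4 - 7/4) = (4*d^2 - 8*d - 21)/(4*d^2 + 3*d - 7)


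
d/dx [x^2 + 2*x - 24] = 2*x + 2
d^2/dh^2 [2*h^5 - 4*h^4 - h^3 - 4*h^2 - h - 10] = 40*h^3 - 48*h^2 - 6*h - 8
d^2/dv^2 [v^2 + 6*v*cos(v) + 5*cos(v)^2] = -6*v*cos(v) + 20*sin(v)^2 - 12*sin(v) - 8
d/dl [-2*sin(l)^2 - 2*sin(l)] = -2*sin(2*l) - 2*cos(l)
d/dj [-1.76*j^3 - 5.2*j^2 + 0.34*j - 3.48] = -5.28*j^2 - 10.4*j + 0.34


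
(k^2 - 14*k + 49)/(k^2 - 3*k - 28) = (k - 7)/(k + 4)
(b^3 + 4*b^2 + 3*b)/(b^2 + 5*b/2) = 2*(b^2 + 4*b + 3)/(2*b + 5)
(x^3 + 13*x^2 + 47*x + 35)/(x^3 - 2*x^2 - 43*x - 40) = (x + 7)/(x - 8)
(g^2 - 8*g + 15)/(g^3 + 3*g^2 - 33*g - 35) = (g - 3)/(g^2 + 8*g + 7)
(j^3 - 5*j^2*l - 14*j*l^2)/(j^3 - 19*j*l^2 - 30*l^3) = j*(j - 7*l)/(j^2 - 2*j*l - 15*l^2)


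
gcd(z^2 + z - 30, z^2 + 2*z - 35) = z - 5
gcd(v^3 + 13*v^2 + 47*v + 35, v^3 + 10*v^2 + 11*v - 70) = v^2 + 12*v + 35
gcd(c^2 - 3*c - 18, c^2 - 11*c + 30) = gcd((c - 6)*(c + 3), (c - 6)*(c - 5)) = c - 6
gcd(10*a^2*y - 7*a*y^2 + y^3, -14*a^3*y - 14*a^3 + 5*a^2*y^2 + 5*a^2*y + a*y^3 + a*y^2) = -2*a + y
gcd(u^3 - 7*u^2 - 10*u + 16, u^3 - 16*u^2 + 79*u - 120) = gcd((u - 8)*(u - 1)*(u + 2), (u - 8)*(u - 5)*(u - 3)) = u - 8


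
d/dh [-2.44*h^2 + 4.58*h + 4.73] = 4.58 - 4.88*h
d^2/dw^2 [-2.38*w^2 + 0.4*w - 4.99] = -4.76000000000000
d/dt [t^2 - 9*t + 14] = 2*t - 9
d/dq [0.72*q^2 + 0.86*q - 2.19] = 1.44*q + 0.86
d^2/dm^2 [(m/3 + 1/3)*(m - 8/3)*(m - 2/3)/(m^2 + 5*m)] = 8*(79*m^3 + 12*m^2 + 60*m + 100)/(27*m^3*(m^3 + 15*m^2 + 75*m + 125))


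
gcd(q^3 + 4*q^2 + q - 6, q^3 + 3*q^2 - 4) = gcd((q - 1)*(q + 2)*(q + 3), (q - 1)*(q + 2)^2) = q^2 + q - 2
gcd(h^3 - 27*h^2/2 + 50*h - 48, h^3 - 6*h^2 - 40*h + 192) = h^2 - 12*h + 32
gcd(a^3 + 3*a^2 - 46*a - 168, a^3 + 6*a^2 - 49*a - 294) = a^2 - a - 42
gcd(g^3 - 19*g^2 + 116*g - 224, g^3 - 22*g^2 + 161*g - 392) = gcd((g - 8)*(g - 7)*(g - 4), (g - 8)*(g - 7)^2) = g^2 - 15*g + 56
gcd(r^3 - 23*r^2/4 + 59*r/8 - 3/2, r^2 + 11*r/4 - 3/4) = r - 1/4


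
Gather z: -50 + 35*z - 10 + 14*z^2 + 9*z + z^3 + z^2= z^3 + 15*z^2 + 44*z - 60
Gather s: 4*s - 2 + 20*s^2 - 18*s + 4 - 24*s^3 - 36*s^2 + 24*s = -24*s^3 - 16*s^2 + 10*s + 2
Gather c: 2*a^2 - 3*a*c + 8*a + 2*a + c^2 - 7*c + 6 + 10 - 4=2*a^2 + 10*a + c^2 + c*(-3*a - 7) + 12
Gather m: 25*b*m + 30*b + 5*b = 25*b*m + 35*b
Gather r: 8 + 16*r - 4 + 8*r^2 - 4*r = 8*r^2 + 12*r + 4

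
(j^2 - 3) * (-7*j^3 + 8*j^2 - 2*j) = -7*j^5 + 8*j^4 + 19*j^3 - 24*j^2 + 6*j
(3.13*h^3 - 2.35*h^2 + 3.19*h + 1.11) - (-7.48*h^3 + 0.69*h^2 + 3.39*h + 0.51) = 10.61*h^3 - 3.04*h^2 - 0.2*h + 0.6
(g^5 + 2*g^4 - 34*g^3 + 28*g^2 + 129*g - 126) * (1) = g^5 + 2*g^4 - 34*g^3 + 28*g^2 + 129*g - 126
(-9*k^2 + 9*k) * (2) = -18*k^2 + 18*k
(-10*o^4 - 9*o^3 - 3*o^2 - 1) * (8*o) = -80*o^5 - 72*o^4 - 24*o^3 - 8*o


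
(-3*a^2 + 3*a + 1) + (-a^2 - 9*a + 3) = -4*a^2 - 6*a + 4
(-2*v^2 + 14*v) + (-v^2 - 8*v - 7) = -3*v^2 + 6*v - 7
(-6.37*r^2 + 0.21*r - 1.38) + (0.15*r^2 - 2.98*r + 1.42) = -6.22*r^2 - 2.77*r + 0.04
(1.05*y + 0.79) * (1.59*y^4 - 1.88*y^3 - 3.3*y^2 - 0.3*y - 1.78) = 1.6695*y^5 - 0.7179*y^4 - 4.9502*y^3 - 2.922*y^2 - 2.106*y - 1.4062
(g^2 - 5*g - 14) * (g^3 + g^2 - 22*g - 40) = g^5 - 4*g^4 - 41*g^3 + 56*g^2 + 508*g + 560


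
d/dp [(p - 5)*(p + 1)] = 2*p - 4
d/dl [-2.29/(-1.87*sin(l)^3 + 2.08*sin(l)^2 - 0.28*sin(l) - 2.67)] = (-12.8469*sin(l)^2 + 9.5264*sin(l) - 0.6412)*cos(l)/(1.87*sin(l)^3 - 2.08*sin(l)^2 + 0.28*sin(l) + 2.67)^2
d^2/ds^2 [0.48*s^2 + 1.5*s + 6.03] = 0.960000000000000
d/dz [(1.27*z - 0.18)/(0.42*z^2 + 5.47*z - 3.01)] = (-0.5334*z^2 + 0.1512*z - 2.8381)/(0.1764*z^4 + 4.5948*z^3 + 27.3925*z^2 - 32.9294*z + 9.0601)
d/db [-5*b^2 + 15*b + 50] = 15 - 10*b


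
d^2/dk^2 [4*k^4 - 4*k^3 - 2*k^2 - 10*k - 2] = 48*k^2 - 24*k - 4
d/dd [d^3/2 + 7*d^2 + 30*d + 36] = 3*d^2/2 + 14*d + 30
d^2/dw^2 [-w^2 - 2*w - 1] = -2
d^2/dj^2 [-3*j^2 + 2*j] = -6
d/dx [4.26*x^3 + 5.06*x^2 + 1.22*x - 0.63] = 12.78*x^2 + 10.12*x + 1.22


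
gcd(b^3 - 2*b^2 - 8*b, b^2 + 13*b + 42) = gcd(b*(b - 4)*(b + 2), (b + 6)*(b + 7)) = 1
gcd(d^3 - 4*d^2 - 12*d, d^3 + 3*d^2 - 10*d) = d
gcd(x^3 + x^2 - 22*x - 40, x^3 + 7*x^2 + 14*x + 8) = x^2 + 6*x + 8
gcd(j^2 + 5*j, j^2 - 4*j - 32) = 1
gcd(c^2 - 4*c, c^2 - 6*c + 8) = c - 4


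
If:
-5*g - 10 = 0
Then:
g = -2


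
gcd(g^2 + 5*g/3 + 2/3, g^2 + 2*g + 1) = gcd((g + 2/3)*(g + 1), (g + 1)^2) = g + 1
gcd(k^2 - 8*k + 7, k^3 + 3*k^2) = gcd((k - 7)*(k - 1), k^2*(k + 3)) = 1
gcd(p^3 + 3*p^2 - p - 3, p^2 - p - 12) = p + 3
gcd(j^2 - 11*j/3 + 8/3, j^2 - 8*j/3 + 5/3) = j - 1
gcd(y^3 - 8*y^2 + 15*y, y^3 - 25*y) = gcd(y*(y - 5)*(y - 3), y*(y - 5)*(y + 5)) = y^2 - 5*y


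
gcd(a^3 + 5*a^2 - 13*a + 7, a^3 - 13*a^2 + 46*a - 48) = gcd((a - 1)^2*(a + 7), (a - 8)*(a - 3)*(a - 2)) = 1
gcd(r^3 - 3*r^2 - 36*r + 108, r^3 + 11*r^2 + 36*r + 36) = r + 6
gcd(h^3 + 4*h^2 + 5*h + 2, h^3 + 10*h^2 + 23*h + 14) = h^2 + 3*h + 2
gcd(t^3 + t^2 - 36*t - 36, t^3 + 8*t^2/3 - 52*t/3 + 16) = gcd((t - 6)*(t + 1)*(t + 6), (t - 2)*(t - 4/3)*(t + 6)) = t + 6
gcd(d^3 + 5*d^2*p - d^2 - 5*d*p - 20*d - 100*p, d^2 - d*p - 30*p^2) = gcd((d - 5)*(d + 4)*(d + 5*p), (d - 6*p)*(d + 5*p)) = d + 5*p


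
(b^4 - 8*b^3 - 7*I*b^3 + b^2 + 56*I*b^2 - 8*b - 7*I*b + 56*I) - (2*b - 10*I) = b^4 - 8*b^3 - 7*I*b^3 + b^2 + 56*I*b^2 - 10*b - 7*I*b + 66*I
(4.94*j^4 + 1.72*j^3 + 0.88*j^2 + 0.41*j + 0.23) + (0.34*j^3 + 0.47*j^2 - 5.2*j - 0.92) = 4.94*j^4 + 2.06*j^3 + 1.35*j^2 - 4.79*j - 0.69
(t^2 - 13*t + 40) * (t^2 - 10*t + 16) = t^4 - 23*t^3 + 186*t^2 - 608*t + 640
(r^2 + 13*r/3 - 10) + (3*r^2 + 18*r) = 4*r^2 + 67*r/3 - 10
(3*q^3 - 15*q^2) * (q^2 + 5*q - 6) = 3*q^5 - 93*q^3 + 90*q^2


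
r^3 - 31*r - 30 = (r - 6)*(r + 1)*(r + 5)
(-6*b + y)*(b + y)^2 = -6*b^3 - 11*b^2*y - 4*b*y^2 + y^3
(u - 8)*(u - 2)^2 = u^3 - 12*u^2 + 36*u - 32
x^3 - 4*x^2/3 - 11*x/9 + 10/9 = (x - 5/3)*(x - 2/3)*(x + 1)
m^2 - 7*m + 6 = (m - 6)*(m - 1)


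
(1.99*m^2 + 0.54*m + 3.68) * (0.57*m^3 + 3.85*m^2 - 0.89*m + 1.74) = 1.1343*m^5 + 7.9693*m^4 + 2.4055*m^3 + 17.15*m^2 - 2.3356*m + 6.4032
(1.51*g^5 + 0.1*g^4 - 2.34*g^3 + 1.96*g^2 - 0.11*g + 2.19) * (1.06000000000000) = 1.6006*g^5 + 0.106*g^4 - 2.4804*g^3 + 2.0776*g^2 - 0.1166*g + 2.3214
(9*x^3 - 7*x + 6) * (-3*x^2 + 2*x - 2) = -27*x^5 + 18*x^4 + 3*x^3 - 32*x^2 + 26*x - 12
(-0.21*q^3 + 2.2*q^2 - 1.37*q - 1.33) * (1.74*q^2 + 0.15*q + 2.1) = -0.3654*q^5 + 3.7965*q^4 - 2.4948*q^3 + 2.1003*q^2 - 3.0765*q - 2.793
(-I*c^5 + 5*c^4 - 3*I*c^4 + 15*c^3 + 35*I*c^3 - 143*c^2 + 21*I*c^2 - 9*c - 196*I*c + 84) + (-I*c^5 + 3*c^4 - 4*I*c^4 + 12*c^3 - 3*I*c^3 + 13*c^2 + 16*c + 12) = -2*I*c^5 + 8*c^4 - 7*I*c^4 + 27*c^3 + 32*I*c^3 - 130*c^2 + 21*I*c^2 + 7*c - 196*I*c + 96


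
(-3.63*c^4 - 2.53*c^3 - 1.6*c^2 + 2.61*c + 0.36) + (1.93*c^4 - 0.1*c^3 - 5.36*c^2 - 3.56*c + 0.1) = -1.7*c^4 - 2.63*c^3 - 6.96*c^2 - 0.95*c + 0.46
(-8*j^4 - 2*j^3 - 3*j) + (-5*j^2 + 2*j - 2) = -8*j^4 - 2*j^3 - 5*j^2 - j - 2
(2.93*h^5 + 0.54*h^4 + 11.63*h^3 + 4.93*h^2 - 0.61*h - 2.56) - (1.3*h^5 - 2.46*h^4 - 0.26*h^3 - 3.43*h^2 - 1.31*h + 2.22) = 1.63*h^5 + 3.0*h^4 + 11.89*h^3 + 8.36*h^2 + 0.7*h - 4.78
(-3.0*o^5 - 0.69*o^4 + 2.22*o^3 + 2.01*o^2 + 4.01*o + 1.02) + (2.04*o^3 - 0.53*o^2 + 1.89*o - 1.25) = -3.0*o^5 - 0.69*o^4 + 4.26*o^3 + 1.48*o^2 + 5.9*o - 0.23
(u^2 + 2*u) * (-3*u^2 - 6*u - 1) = -3*u^4 - 12*u^3 - 13*u^2 - 2*u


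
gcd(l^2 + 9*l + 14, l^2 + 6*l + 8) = l + 2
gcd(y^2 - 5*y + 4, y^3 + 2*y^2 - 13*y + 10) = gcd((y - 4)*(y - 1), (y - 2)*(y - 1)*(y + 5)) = y - 1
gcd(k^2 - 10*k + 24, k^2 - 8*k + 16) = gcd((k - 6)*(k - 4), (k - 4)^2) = k - 4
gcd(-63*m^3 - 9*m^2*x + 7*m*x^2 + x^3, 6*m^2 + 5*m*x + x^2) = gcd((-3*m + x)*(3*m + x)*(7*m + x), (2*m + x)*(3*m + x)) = 3*m + x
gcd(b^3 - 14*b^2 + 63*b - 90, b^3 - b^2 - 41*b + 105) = b^2 - 8*b + 15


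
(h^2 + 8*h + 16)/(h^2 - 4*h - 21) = (h^2 + 8*h + 16)/(h^2 - 4*h - 21)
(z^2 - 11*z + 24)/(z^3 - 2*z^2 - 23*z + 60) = (z - 8)/(z^2 + z - 20)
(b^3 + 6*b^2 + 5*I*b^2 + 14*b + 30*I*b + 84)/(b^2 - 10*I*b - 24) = (b^3 + b^2*(6 + 5*I) + b*(14 + 30*I) + 84)/(b^2 - 10*I*b - 24)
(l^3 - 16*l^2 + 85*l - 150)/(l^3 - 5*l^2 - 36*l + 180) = (l - 5)/(l + 6)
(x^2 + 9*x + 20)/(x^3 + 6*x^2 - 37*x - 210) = (x + 4)/(x^2 + x - 42)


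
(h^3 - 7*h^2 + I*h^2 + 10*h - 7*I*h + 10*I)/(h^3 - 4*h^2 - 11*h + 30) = (h + I)/(h + 3)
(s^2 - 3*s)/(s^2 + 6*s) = (s - 3)/(s + 6)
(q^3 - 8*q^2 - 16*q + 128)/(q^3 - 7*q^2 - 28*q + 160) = (q + 4)/(q + 5)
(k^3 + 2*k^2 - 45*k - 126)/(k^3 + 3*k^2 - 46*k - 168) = (k + 3)/(k + 4)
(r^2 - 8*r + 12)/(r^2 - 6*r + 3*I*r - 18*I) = (r - 2)/(r + 3*I)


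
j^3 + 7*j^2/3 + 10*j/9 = j*(j + 2/3)*(j + 5/3)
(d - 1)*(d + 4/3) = d^2 + d/3 - 4/3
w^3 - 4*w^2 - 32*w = w*(w - 8)*(w + 4)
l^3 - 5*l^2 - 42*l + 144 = (l - 8)*(l - 3)*(l + 6)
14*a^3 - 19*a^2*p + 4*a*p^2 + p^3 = (-2*a + p)*(-a + p)*(7*a + p)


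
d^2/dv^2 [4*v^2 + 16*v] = 8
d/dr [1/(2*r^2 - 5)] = -4*r/(2*r^2 - 5)^2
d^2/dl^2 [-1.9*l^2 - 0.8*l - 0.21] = -3.80000000000000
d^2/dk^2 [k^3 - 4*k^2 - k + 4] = 6*k - 8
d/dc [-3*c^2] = -6*c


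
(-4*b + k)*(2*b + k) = -8*b^2 - 2*b*k + k^2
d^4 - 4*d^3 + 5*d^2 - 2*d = d*(d - 2)*(d - 1)^2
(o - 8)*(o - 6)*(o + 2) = o^3 - 12*o^2 + 20*o + 96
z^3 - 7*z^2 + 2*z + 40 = (z - 5)*(z - 4)*(z + 2)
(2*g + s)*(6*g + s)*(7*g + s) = 84*g^3 + 68*g^2*s + 15*g*s^2 + s^3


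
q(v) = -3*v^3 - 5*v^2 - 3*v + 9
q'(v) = -9*v^2 - 10*v - 3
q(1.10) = -4.34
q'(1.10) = -24.89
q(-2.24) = 24.35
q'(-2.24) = -25.76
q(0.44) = 6.46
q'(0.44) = -9.14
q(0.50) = 5.88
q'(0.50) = -10.25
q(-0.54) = 9.63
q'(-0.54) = -0.22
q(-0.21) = 9.44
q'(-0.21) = -1.30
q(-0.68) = 9.67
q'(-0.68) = -0.36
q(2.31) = -61.59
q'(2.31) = -74.12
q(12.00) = -5931.00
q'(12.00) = -1419.00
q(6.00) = -837.00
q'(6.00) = -387.00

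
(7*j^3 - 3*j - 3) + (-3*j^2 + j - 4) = 7*j^3 - 3*j^2 - 2*j - 7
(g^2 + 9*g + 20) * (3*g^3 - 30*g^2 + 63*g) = 3*g^5 - 3*g^4 - 147*g^3 - 33*g^2 + 1260*g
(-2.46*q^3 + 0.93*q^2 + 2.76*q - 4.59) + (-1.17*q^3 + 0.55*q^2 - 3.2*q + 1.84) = -3.63*q^3 + 1.48*q^2 - 0.44*q - 2.75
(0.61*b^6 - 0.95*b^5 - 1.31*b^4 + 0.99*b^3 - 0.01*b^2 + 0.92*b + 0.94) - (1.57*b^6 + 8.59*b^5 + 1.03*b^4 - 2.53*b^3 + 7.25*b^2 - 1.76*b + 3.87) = -0.96*b^6 - 9.54*b^5 - 2.34*b^4 + 3.52*b^3 - 7.26*b^2 + 2.68*b - 2.93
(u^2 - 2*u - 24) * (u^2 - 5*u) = u^4 - 7*u^3 - 14*u^2 + 120*u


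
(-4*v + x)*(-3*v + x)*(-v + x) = -12*v^3 + 19*v^2*x - 8*v*x^2 + x^3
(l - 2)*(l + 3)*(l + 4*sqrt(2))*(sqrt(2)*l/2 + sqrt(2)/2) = sqrt(2)*l^4/2 + sqrt(2)*l^3 + 4*l^3 - 5*sqrt(2)*l^2/2 + 8*l^2 - 20*l - 3*sqrt(2)*l - 24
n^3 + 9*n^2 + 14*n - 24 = (n - 1)*(n + 4)*(n + 6)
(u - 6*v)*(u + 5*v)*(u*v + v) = u^3*v - u^2*v^2 + u^2*v - 30*u*v^3 - u*v^2 - 30*v^3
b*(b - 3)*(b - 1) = b^3 - 4*b^2 + 3*b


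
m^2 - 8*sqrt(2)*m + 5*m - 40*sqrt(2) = (m + 5)*(m - 8*sqrt(2))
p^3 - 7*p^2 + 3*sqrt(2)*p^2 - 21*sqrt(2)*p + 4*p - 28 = (p - 7)*(p + sqrt(2))*(p + 2*sqrt(2))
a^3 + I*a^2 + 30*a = a*(a - 5*I)*(a + 6*I)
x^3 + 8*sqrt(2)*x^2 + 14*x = x*(x + sqrt(2))*(x + 7*sqrt(2))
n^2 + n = n*(n + 1)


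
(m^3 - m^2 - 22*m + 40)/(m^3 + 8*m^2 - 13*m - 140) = (m - 2)/(m + 7)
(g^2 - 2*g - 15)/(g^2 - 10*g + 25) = (g + 3)/(g - 5)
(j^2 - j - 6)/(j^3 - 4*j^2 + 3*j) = (j + 2)/(j*(j - 1))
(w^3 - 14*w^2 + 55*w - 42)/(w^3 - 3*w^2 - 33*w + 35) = (w - 6)/(w + 5)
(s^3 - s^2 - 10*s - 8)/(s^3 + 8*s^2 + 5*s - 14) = (s^2 - 3*s - 4)/(s^2 + 6*s - 7)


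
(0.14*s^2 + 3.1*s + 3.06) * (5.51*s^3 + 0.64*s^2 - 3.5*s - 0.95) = 0.7714*s^5 + 17.1706*s^4 + 18.3546*s^3 - 9.0246*s^2 - 13.655*s - 2.907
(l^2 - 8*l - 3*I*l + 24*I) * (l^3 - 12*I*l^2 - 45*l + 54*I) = l^5 - 8*l^4 - 15*I*l^4 - 81*l^3 + 120*I*l^3 + 648*l^2 + 189*I*l^2 + 162*l - 1512*I*l - 1296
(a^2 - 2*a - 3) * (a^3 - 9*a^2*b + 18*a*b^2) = a^5 - 9*a^4*b - 2*a^4 + 18*a^3*b^2 + 18*a^3*b - 3*a^3 - 36*a^2*b^2 + 27*a^2*b - 54*a*b^2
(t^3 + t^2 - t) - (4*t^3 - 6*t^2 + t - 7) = -3*t^3 + 7*t^2 - 2*t + 7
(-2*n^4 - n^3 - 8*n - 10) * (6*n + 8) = -12*n^5 - 22*n^4 - 8*n^3 - 48*n^2 - 124*n - 80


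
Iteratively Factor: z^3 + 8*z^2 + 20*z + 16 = (z + 4)*(z^2 + 4*z + 4) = (z + 2)*(z + 4)*(z + 2)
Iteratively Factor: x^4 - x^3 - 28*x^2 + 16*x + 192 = (x - 4)*(x^3 + 3*x^2 - 16*x - 48) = (x - 4)*(x + 4)*(x^2 - x - 12) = (x - 4)^2*(x + 4)*(x + 3)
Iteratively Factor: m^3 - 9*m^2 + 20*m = (m)*(m^2 - 9*m + 20) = m*(m - 5)*(m - 4)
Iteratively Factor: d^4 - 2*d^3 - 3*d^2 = (d)*(d^3 - 2*d^2 - 3*d) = d^2*(d^2 - 2*d - 3) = d^2*(d + 1)*(d - 3)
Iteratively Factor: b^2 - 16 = (b + 4)*(b - 4)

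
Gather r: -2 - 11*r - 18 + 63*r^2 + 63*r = 63*r^2 + 52*r - 20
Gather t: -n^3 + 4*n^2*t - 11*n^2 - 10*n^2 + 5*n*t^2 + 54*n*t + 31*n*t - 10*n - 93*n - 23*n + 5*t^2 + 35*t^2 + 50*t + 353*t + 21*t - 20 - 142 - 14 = -n^3 - 21*n^2 - 126*n + t^2*(5*n + 40) + t*(4*n^2 + 85*n + 424) - 176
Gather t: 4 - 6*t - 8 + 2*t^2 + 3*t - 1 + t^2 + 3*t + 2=3*t^2 - 3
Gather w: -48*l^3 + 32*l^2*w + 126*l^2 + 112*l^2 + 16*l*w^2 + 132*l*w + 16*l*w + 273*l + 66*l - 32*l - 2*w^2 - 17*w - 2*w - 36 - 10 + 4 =-48*l^3 + 238*l^2 + 307*l + w^2*(16*l - 2) + w*(32*l^2 + 148*l - 19) - 42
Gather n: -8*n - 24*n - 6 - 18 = -32*n - 24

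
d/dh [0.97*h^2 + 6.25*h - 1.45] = 1.94*h + 6.25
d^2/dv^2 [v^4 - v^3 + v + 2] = 6*v*(2*v - 1)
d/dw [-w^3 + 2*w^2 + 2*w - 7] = -3*w^2 + 4*w + 2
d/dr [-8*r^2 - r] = -16*r - 1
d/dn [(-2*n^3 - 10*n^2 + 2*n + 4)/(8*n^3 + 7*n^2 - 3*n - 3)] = 2*(33*n^4 - 10*n^3 - 31*n^2 + 2*n + 3)/(64*n^6 + 112*n^5 + n^4 - 90*n^3 - 33*n^2 + 18*n + 9)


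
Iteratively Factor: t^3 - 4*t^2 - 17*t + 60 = (t - 3)*(t^2 - t - 20) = (t - 3)*(t + 4)*(t - 5)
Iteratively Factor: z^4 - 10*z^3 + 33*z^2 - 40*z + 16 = (z - 4)*(z^3 - 6*z^2 + 9*z - 4) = (z - 4)*(z - 1)*(z^2 - 5*z + 4) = (z - 4)^2*(z - 1)*(z - 1)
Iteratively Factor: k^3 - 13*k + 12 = (k - 3)*(k^2 + 3*k - 4) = (k - 3)*(k + 4)*(k - 1)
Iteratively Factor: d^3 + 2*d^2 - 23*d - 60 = (d + 3)*(d^2 - d - 20) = (d + 3)*(d + 4)*(d - 5)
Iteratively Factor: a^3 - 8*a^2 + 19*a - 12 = (a - 3)*(a^2 - 5*a + 4) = (a - 4)*(a - 3)*(a - 1)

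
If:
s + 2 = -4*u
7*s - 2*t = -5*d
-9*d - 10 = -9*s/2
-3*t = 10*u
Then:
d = -230/423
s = 160/141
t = 1105/423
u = -221/282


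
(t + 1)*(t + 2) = t^2 + 3*t + 2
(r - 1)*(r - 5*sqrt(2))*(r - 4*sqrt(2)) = r^3 - 9*sqrt(2)*r^2 - r^2 + 9*sqrt(2)*r + 40*r - 40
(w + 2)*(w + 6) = w^2 + 8*w + 12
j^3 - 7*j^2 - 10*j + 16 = (j - 8)*(j - 1)*(j + 2)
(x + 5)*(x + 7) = x^2 + 12*x + 35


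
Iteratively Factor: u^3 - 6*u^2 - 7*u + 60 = (u - 4)*(u^2 - 2*u - 15) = (u - 5)*(u - 4)*(u + 3)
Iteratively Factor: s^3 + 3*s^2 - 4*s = (s + 4)*(s^2 - s) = (s - 1)*(s + 4)*(s)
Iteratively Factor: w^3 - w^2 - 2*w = (w)*(w^2 - w - 2) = w*(w - 2)*(w + 1)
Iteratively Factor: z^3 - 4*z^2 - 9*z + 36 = (z - 3)*(z^2 - z - 12) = (z - 4)*(z - 3)*(z + 3)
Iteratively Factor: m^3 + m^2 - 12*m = (m + 4)*(m^2 - 3*m) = m*(m + 4)*(m - 3)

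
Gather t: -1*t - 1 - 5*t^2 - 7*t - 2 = -5*t^2 - 8*t - 3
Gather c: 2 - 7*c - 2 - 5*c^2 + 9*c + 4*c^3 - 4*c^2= 4*c^3 - 9*c^2 + 2*c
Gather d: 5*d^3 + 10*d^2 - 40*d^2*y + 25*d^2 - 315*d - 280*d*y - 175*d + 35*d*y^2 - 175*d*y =5*d^3 + d^2*(35 - 40*y) + d*(35*y^2 - 455*y - 490)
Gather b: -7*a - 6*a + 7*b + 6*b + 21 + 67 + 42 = -13*a + 13*b + 130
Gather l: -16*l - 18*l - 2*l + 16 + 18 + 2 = 36 - 36*l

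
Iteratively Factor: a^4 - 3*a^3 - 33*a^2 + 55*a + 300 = (a + 3)*(a^3 - 6*a^2 - 15*a + 100) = (a - 5)*(a + 3)*(a^2 - a - 20) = (a - 5)*(a + 3)*(a + 4)*(a - 5)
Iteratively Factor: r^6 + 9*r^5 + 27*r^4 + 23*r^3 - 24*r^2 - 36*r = (r + 3)*(r^5 + 6*r^4 + 9*r^3 - 4*r^2 - 12*r) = (r + 2)*(r + 3)*(r^4 + 4*r^3 + r^2 - 6*r) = r*(r + 2)*(r + 3)*(r^3 + 4*r^2 + r - 6) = r*(r + 2)^2*(r + 3)*(r^2 + 2*r - 3) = r*(r + 2)^2*(r + 3)^2*(r - 1)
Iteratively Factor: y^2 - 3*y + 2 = (y - 1)*(y - 2)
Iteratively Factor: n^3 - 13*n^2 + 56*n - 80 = (n - 4)*(n^2 - 9*n + 20) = (n - 5)*(n - 4)*(n - 4)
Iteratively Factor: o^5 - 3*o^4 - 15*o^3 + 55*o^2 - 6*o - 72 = (o - 3)*(o^4 - 15*o^2 + 10*o + 24) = (o - 3)*(o - 2)*(o^3 + 2*o^2 - 11*o - 12) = (o - 3)*(o - 2)*(o + 4)*(o^2 - 2*o - 3) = (o - 3)^2*(o - 2)*(o + 4)*(o + 1)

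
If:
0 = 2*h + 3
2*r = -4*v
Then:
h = -3/2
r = -2*v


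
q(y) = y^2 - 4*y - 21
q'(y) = 2*y - 4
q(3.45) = -22.90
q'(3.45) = 2.90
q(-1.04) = -15.76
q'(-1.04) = -6.08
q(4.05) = -20.80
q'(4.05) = 4.10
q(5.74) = -11.01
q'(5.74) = 7.48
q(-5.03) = 24.42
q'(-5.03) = -14.06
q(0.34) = -22.24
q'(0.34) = -3.32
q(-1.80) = -10.56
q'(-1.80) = -7.60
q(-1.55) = -12.40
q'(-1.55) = -7.10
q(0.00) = -21.00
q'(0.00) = -4.00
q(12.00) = 75.00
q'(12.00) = 20.00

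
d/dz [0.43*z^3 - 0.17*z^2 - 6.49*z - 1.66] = 1.29*z^2 - 0.34*z - 6.49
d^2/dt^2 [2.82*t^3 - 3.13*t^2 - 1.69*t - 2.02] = 16.92*t - 6.26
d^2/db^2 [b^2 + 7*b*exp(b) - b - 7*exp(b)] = 7*b*exp(b) + 7*exp(b) + 2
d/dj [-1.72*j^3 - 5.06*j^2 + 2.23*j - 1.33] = -5.16*j^2 - 10.12*j + 2.23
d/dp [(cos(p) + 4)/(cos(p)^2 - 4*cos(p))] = (sin(p) - 16*sin(p)/cos(p)^2 + 8*tan(p))/(cos(p) - 4)^2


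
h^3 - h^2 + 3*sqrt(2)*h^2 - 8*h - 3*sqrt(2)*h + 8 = (h - 1)*(h - sqrt(2))*(h + 4*sqrt(2))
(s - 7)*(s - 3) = s^2 - 10*s + 21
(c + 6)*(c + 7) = c^2 + 13*c + 42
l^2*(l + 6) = l^3 + 6*l^2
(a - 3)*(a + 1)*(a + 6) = a^3 + 4*a^2 - 15*a - 18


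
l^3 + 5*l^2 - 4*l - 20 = (l - 2)*(l + 2)*(l + 5)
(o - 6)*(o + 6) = o^2 - 36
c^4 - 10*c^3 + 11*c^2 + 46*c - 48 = (c - 8)*(c - 3)*(c - 1)*(c + 2)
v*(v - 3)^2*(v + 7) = v^4 + v^3 - 33*v^2 + 63*v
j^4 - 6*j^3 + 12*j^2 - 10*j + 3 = (j - 3)*(j - 1)^3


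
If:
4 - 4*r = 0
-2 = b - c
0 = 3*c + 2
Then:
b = -8/3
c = -2/3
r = 1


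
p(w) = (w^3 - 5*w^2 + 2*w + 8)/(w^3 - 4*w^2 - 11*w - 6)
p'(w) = (-3*w^2 + 8*w + 11)*(w^3 - 5*w^2 + 2*w + 8)/(w^3 - 4*w^2 - 11*w - 6)^2 + (3*w^2 - 10*w + 2)/(w^3 - 4*w^2 - 11*w - 6) = (w^2 - 28*w + 76)/(w^4 - 10*w^3 + 13*w^2 + 60*w + 36)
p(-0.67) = -5.66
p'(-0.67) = 19.65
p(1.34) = -0.16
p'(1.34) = 0.34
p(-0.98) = -106.31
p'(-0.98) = 5357.12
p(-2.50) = 2.29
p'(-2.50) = 0.94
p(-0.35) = -2.48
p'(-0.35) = 5.04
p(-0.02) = -1.38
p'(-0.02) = 2.20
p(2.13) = 0.02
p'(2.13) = 0.14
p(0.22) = -0.95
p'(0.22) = 1.41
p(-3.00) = 1.94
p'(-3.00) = 0.52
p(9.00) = 1.17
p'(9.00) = -0.11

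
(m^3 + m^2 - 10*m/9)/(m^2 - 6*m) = (m^2 + m - 10/9)/(m - 6)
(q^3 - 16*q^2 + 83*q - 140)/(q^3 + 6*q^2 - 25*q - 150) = (q^2 - 11*q + 28)/(q^2 + 11*q + 30)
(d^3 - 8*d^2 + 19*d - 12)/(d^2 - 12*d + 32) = (d^2 - 4*d + 3)/(d - 8)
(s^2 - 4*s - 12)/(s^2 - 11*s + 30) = (s + 2)/(s - 5)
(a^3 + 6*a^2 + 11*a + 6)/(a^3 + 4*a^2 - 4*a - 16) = (a^2 + 4*a + 3)/(a^2 + 2*a - 8)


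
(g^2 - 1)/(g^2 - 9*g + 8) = (g + 1)/(g - 8)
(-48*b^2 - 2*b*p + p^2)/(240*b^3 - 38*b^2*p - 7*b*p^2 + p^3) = 1/(-5*b + p)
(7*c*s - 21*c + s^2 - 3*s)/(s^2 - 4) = (7*c*s - 21*c + s^2 - 3*s)/(s^2 - 4)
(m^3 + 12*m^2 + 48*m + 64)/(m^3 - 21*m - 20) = (m^2 + 8*m + 16)/(m^2 - 4*m - 5)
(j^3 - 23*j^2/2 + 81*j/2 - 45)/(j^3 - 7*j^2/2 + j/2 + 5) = (j^2 - 9*j + 18)/(j^2 - j - 2)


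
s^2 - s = s*(s - 1)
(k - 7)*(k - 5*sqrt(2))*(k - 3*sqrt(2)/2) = k^3 - 13*sqrt(2)*k^2/2 - 7*k^2 + 15*k + 91*sqrt(2)*k/2 - 105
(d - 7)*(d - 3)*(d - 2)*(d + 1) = d^4 - 11*d^3 + 29*d^2 - d - 42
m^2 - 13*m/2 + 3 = (m - 6)*(m - 1/2)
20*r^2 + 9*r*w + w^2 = (4*r + w)*(5*r + w)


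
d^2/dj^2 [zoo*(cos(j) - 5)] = zoo*cos(j)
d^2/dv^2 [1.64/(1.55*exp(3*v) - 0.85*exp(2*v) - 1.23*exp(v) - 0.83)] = ((-22.878*exp(2*v) + 5.576*exp(v) + 2.0172)*(-1.55*exp(3*v) + 0.85*exp(2*v) + 1.23*exp(v) + 0.83) - 1.64*(-9.3*exp(2*v) + 3.4*exp(v) + 2.46)*(-4.65*exp(2*v) + 1.7*exp(v) + 1.23)*exp(v))*exp(v)/(-1.55*exp(3*v) + 0.85*exp(2*v) + 1.23*exp(v) + 0.83)^3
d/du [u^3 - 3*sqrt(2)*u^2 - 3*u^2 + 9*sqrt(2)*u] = 3*u^2 - 6*sqrt(2)*u - 6*u + 9*sqrt(2)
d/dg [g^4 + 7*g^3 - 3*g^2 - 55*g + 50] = 4*g^3 + 21*g^2 - 6*g - 55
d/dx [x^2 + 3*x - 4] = 2*x + 3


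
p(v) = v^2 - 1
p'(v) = 2*v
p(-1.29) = 0.66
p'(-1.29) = -2.58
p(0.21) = -0.96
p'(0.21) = 0.42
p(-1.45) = 1.10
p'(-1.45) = -2.90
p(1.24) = 0.54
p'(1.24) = 2.48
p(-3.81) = 13.52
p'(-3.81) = -7.62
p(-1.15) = 0.32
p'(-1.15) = -2.30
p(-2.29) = 4.24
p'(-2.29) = -4.58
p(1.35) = 0.82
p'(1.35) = 2.70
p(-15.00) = 224.00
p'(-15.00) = -30.00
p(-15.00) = 224.00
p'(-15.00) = -30.00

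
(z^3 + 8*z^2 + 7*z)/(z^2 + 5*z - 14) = z*(z + 1)/(z - 2)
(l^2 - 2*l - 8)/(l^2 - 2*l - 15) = (-l^2 + 2*l + 8)/(-l^2 + 2*l + 15)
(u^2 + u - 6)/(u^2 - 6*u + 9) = (u^2 + u - 6)/(u^2 - 6*u + 9)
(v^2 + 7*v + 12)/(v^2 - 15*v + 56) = (v^2 + 7*v + 12)/(v^2 - 15*v + 56)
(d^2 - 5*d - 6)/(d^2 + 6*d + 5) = (d - 6)/(d + 5)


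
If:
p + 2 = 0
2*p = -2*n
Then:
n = 2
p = -2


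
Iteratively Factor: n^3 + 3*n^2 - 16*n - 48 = (n + 4)*(n^2 - n - 12) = (n - 4)*(n + 4)*(n + 3)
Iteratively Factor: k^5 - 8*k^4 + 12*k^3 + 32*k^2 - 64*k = (k - 2)*(k^4 - 6*k^3 + 32*k) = (k - 2)*(k + 2)*(k^3 - 8*k^2 + 16*k) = (k - 4)*(k - 2)*(k + 2)*(k^2 - 4*k) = (k - 4)^2*(k - 2)*(k + 2)*(k)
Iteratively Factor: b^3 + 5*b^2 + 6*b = (b)*(b^2 + 5*b + 6) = b*(b + 3)*(b + 2)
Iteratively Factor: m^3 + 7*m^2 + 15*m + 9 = (m + 1)*(m^2 + 6*m + 9) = (m + 1)*(m + 3)*(m + 3)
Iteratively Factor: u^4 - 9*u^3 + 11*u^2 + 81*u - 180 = (u - 4)*(u^3 - 5*u^2 - 9*u + 45) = (u - 5)*(u - 4)*(u^2 - 9) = (u - 5)*(u - 4)*(u - 3)*(u + 3)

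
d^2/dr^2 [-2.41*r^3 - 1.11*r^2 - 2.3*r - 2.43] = -14.46*r - 2.22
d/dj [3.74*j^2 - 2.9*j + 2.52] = 7.48*j - 2.9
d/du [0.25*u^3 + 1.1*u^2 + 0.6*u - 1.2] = 0.75*u^2 + 2.2*u + 0.6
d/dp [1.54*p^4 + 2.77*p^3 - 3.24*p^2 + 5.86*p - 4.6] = 6.16*p^3 + 8.31*p^2 - 6.48*p + 5.86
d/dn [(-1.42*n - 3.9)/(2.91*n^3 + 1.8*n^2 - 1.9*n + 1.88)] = (8.2644*n^3 + 36.603*n^2 + 14.04*n - 10.0796)/(8.4681*n^6 + 10.476*n^5 - 7.818*n^4 + 4.1016*n^3 + 10.378*n^2 - 7.144*n + 3.5344)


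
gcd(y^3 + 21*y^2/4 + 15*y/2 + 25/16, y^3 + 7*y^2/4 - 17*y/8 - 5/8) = y^2 + 11*y/4 + 5/8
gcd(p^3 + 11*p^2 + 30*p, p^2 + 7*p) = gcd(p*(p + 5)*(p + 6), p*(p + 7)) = p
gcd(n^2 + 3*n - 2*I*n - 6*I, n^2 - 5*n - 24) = n + 3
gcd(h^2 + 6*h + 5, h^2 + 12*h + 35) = h + 5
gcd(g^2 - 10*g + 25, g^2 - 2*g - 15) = g - 5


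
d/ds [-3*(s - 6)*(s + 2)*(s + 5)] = -9*s^2 - 6*s + 96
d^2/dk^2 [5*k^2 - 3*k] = 10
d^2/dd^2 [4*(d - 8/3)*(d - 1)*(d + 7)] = 24*d + 80/3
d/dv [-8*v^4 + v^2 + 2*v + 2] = -32*v^3 + 2*v + 2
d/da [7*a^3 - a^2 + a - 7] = 21*a^2 - 2*a + 1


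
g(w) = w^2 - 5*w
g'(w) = 2*w - 5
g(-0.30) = 1.59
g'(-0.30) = -5.60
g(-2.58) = 19.56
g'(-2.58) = -10.16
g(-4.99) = 49.85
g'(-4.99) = -14.98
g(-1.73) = 11.64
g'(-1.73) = -8.46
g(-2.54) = 19.15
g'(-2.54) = -10.08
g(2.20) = -6.16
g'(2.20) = -0.60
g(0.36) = -1.67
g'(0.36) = -4.28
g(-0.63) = 3.55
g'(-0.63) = -6.26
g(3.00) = -6.00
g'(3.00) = 1.00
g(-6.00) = 66.00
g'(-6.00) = -17.00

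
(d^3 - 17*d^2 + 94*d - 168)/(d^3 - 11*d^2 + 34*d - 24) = (d - 7)/(d - 1)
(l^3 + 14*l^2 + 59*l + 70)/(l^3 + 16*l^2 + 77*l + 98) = (l + 5)/(l + 7)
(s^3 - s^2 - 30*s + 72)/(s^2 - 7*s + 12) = s + 6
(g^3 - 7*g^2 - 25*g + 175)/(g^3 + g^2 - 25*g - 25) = (g - 7)/(g + 1)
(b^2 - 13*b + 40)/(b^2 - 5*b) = (b - 8)/b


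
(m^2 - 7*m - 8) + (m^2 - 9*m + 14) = 2*m^2 - 16*m + 6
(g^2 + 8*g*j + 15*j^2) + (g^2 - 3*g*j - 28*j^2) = 2*g^2 + 5*g*j - 13*j^2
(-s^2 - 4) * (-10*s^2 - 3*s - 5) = 10*s^4 + 3*s^3 + 45*s^2 + 12*s + 20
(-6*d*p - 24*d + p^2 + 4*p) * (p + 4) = -6*d*p^2 - 48*d*p - 96*d + p^3 + 8*p^2 + 16*p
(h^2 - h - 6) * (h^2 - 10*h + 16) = h^4 - 11*h^3 + 20*h^2 + 44*h - 96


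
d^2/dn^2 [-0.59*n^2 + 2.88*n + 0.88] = -1.18000000000000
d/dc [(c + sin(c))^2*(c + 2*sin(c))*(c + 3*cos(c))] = (c + sin(c))*(-(c + sin(c))*(c + 2*sin(c))*(3*sin(c) - 1) + (c + sin(c))*(c + 3*cos(c))*(2*cos(c) + 1) + 2*(c + 2*sin(c))*(c + 3*cos(c))*(cos(c) + 1))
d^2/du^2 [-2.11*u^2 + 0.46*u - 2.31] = -4.22000000000000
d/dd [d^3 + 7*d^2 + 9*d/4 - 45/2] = 3*d^2 + 14*d + 9/4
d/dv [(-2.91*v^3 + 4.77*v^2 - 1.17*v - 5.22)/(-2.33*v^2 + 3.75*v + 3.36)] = (6.7803*v^4 - 21.825*v^3 - 14.1714*v^2 + 7.7292*v + 15.6438)/(5.4289*v^4 - 17.475*v^3 - 1.5951*v^2 + 25.2*v + 11.2896)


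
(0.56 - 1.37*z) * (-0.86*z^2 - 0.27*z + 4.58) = 1.1782*z^3 - 0.1117*z^2 - 6.4258*z + 2.5648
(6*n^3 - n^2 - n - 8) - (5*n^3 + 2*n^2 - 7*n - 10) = n^3 - 3*n^2 + 6*n + 2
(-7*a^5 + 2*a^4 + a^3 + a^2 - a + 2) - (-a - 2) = -7*a^5 + 2*a^4 + a^3 + a^2 + 4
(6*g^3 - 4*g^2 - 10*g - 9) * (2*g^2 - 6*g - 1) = 12*g^5 - 44*g^4 - 2*g^3 + 46*g^2 + 64*g + 9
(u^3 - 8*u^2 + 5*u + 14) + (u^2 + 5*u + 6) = u^3 - 7*u^2 + 10*u + 20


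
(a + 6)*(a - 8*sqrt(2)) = a^2 - 8*sqrt(2)*a + 6*a - 48*sqrt(2)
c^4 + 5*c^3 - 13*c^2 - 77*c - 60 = (c - 4)*(c + 1)*(c + 3)*(c + 5)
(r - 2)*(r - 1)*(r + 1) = r^3 - 2*r^2 - r + 2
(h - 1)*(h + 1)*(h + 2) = h^3 + 2*h^2 - h - 2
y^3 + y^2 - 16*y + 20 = (y - 2)^2*(y + 5)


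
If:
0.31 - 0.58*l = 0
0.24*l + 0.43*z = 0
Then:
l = 0.53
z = -0.30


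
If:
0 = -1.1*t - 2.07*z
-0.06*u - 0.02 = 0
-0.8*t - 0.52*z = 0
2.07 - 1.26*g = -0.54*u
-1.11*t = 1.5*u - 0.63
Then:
No Solution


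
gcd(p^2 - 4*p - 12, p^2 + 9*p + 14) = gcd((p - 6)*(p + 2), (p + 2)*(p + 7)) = p + 2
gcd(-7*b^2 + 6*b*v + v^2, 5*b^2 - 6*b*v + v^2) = -b + v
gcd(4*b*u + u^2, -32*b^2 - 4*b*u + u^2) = 4*b + u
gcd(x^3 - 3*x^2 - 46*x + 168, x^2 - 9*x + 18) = x - 6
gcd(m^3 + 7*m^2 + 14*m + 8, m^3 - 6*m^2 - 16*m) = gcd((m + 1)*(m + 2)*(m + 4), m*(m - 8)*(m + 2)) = m + 2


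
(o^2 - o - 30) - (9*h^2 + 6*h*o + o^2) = -9*h^2 - 6*h*o - o - 30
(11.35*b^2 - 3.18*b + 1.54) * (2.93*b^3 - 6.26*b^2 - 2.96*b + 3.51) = 33.2555*b^5 - 80.3684*b^4 - 9.177*b^3 + 39.6109*b^2 - 15.7202*b + 5.4054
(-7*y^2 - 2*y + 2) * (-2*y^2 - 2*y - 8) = 14*y^4 + 18*y^3 + 56*y^2 + 12*y - 16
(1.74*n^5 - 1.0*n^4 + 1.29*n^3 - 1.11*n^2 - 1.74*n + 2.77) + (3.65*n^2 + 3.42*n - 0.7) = 1.74*n^5 - 1.0*n^4 + 1.29*n^3 + 2.54*n^2 + 1.68*n + 2.07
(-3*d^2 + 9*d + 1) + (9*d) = -3*d^2 + 18*d + 1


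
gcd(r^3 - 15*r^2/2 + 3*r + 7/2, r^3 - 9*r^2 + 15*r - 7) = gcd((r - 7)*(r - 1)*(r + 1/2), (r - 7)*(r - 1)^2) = r^2 - 8*r + 7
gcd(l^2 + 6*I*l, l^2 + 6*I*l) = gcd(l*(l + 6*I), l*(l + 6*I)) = l^2 + 6*I*l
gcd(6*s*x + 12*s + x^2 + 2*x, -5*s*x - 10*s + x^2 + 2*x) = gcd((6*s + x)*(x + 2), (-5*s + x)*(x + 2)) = x + 2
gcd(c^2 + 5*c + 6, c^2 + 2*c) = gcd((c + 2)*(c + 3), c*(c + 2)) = c + 2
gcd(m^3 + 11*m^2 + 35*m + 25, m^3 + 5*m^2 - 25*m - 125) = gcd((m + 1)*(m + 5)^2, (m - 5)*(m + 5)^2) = m^2 + 10*m + 25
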